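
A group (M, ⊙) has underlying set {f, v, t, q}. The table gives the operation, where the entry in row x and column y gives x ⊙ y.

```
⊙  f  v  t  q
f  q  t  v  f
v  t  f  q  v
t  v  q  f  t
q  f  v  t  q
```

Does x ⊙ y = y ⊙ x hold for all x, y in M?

Check whether the table is symmetric across its main diagonal.
Every entry (row x, col y) equals the entry (row y, col x), so M is abelian.

Yes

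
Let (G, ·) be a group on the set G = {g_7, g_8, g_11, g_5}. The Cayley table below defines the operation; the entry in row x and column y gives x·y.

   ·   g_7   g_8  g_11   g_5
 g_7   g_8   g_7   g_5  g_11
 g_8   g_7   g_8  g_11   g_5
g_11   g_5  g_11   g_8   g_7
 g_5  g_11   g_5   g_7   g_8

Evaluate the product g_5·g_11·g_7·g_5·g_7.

g_5·g_11 = g_7
g_7·g_7 = g_8
g_8·g_5 = g_5
g_5·g_7 = g_11

g_11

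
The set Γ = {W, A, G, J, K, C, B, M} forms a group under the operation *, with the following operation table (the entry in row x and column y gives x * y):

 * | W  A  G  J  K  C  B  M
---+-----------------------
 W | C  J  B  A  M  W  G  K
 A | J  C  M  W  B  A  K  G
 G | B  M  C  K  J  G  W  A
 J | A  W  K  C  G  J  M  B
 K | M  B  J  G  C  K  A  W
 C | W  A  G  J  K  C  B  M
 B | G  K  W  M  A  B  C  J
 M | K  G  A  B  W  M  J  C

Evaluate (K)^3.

K^1 = K
K^2 = K * K = C
K^3 = C * K = K
(Structurally, Γ here is isomorphic to the elementary abelian group (Z_2)^3.)

K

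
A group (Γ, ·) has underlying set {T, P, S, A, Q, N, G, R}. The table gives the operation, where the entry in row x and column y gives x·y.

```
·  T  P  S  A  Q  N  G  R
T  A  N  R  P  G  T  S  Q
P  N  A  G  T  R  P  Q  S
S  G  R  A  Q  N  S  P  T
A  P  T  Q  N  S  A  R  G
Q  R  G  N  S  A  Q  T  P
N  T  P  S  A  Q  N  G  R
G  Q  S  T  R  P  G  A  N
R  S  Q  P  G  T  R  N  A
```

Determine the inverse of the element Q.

First locate the identity: row N matches the header, so N is the identity.
Scan row Q for N: Q·S = N. Hence Q^(-1) = S.

S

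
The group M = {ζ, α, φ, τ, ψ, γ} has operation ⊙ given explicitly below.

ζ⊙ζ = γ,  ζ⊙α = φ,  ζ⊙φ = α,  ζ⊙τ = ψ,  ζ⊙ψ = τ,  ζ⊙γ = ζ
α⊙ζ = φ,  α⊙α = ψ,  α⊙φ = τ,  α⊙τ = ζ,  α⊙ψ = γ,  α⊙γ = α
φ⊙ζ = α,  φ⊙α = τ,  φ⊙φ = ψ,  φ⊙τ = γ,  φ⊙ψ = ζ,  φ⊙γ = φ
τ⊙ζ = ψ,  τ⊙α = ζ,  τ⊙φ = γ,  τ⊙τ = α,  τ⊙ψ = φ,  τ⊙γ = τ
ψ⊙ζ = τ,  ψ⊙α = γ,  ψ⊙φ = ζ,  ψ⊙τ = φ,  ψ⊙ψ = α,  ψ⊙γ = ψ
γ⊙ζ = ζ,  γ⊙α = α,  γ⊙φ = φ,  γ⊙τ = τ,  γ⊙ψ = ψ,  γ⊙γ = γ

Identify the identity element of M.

γ

The identity e satisfies e ⊙ x = x for all x, so its row in the table reproduces the column headers.
Row γ reads: ζ, α, φ, τ, ψ, γ — exactly the header order. So γ is the identity.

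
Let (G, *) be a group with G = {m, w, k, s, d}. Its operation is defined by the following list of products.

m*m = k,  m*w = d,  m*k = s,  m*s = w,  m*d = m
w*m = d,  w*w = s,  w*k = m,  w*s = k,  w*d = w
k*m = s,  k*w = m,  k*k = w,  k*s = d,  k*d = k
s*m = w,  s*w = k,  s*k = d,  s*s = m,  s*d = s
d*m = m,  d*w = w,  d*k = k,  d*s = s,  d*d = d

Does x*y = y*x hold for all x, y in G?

Check whether the table is symmetric across its main diagonal.
Every entry (row x, col y) equals the entry (row y, col x), so G is abelian.
(In fact G ≅ the cyclic group Z_5.)

Yes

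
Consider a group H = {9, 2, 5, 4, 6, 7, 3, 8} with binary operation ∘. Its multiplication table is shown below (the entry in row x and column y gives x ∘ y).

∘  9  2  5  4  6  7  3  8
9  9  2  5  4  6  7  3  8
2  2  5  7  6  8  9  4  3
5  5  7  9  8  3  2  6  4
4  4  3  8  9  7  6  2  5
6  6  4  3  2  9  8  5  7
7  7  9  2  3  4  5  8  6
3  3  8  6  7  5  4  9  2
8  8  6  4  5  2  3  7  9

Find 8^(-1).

8

First locate the identity: row 9 matches the header, so 9 is the identity.
Scan row 8 for 9: 8 ∘ 8 = 9. Hence 8^(-1) = 8.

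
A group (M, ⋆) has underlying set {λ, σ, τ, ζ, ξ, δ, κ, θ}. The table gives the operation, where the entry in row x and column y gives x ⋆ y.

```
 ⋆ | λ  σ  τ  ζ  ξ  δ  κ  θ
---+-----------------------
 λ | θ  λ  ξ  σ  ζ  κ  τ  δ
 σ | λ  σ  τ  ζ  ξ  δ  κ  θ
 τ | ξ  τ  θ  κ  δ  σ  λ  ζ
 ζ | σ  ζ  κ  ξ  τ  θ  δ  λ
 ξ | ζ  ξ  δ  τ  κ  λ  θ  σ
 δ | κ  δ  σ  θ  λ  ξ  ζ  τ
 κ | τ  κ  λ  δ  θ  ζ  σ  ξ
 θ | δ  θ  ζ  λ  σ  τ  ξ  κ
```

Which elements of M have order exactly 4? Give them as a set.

Identity is σ. Compute the order of each non-identity element by repeated multiplication:
  λ: λ → θ → δ → κ → τ → ξ → ζ → σ  (order 8)
  τ: τ → θ → ζ → κ → λ → ξ → δ → σ  (order 8)
  ζ: ζ → ξ → τ → κ → δ → θ → λ → σ  (order 8)
  ξ: ξ → κ → θ → σ  (order 4)
  δ: δ → ξ → λ → κ → ζ → θ → τ → σ  (order 8)
  κ: κ → σ  (order 2)
  θ: θ → κ → ξ → σ  (order 4)
Elements of order 4: {θ, ξ}.

{θ, ξ}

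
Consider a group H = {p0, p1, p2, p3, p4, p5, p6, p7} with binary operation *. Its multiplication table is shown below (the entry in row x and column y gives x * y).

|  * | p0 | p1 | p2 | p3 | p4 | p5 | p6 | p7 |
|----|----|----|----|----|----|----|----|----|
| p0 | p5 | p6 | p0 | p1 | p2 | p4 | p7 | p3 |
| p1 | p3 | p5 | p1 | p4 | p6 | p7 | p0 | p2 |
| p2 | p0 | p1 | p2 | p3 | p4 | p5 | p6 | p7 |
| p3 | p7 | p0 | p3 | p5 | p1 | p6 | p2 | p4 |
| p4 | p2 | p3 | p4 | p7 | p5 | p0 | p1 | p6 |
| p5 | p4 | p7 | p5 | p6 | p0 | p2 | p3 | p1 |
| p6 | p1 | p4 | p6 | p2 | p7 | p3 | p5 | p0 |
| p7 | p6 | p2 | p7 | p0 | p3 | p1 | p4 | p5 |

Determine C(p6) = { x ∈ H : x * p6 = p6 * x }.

Compare row p6 with column p6 entry by entry.
p5 * p6 = p3 = p6 * p5, so p5 commutes with p6.
p4 * p6 = p1 but p6 * p4 = p7, so p4 does not.
Collecting the elements that commute with p6: C(p6) = {p2, p3, p5, p6}.

{p2, p3, p5, p6}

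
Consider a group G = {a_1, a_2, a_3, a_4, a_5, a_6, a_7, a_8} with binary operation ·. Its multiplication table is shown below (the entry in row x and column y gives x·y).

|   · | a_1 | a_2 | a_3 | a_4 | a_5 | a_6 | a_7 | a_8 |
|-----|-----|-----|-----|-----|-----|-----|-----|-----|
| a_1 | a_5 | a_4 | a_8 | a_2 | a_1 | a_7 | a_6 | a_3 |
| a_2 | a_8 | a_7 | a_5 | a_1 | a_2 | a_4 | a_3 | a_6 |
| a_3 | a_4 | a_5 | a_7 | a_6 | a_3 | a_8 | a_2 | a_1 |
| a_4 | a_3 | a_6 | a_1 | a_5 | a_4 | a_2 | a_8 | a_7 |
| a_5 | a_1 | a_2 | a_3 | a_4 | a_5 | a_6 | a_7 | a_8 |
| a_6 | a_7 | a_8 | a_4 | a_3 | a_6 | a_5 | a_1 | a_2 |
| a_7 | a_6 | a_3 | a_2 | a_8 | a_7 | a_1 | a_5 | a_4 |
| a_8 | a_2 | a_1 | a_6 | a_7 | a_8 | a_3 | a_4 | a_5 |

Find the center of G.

{a_5, a_7}

An element z is central iff its row equals its column in the table.
For a_3: a_3·a_6 = a_8 ≠ a_4 = a_6·a_3, so a_3 ∉ Z.
Checking each element this way leaves Z(G) = {a_5, a_7}.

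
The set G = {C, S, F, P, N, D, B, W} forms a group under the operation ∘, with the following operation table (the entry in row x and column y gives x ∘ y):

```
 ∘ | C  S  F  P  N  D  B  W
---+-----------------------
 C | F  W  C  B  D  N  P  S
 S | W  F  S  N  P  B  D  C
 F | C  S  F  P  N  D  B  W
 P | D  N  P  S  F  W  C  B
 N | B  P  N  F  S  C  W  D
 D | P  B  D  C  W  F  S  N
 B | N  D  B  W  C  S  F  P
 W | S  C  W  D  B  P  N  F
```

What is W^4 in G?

W^1 = W
W^2 = W ∘ W = F
W^3 = F ∘ W = W
W^4 = W ∘ W = F

F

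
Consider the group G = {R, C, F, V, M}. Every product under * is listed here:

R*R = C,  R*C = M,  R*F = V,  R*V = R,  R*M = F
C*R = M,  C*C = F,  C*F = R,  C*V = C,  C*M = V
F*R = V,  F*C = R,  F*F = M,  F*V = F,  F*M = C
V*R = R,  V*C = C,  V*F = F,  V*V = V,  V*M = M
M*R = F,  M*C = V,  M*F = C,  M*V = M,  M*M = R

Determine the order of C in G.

The identity element is V (its row matches the header).
C^1 = C
C^2 = C * C = F
C^3 = F * C = R
C^4 = R * C = M
C^5 = M * C = V
The first power of C equal to the identity is C^5, so ord(C) = 5.
(Structurally, G here is isomorphic to the cyclic group Z_5.)

5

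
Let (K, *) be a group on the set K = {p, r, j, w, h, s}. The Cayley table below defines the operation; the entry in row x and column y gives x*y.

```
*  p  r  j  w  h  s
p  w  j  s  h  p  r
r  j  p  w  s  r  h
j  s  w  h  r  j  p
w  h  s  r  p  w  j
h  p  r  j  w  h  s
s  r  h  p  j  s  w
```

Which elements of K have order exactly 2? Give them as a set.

Identity is h. Compute the order of each non-identity element by repeated multiplication:
  p: p → w → h  (order 3)
  r: r → p → j → w → s → h  (order 6)
  j: j → h  (order 2)
  w: w → p → h  (order 3)
  s: s → w → j → p → r → h  (order 6)
Elements of order 2: {j}.

{j}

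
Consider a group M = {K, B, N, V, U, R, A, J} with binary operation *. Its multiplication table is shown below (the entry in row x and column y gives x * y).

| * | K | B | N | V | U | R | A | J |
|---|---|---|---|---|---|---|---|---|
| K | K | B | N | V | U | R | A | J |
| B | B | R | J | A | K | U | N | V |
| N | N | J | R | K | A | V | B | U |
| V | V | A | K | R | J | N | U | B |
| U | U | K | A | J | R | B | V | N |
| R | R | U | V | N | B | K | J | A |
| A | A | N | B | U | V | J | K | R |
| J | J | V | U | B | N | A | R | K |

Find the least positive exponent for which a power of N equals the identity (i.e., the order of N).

4

The identity element is K (its row matches the header).
N^1 = N
N^2 = N * N = R
N^3 = R * N = V
N^4 = V * N = K
The first power of N equal to the identity is N^4, so ord(N) = 4.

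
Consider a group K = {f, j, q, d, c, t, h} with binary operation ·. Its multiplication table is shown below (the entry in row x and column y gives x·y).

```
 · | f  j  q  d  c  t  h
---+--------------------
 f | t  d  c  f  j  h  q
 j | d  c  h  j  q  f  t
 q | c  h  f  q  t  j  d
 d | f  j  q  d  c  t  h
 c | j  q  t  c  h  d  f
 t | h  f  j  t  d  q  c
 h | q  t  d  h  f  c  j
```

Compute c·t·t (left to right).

c·t = d
d·t = t

t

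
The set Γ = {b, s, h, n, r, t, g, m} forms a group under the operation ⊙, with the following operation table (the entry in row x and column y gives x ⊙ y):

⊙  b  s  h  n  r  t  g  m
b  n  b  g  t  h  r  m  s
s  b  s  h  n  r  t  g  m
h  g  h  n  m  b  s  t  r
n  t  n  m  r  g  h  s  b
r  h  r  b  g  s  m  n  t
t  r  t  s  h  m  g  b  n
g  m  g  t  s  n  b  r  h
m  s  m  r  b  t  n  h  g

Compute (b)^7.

m

b^1 = b
b^2 = b ⊙ b = n
b^3 = n ⊙ b = t
b^4 = t ⊙ b = r
b^5 = r ⊙ b = h
b^6 = h ⊙ b = g
b^7 = g ⊙ b = m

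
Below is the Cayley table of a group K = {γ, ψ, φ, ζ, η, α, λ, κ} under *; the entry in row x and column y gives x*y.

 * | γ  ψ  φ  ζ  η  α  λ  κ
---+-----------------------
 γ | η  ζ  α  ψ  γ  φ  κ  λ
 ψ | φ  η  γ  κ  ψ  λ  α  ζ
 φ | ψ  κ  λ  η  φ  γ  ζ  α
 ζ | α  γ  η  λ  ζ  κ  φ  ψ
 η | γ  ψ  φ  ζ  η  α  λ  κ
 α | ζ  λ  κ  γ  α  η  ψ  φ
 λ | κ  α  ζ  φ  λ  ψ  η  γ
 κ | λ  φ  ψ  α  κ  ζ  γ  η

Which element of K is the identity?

The identity e satisfies e*x = x for all x, so its row in the table reproduces the column headers.
Row η reads: γ, ψ, φ, ζ, η, α, λ, κ — exactly the header order. So η is the identity.

η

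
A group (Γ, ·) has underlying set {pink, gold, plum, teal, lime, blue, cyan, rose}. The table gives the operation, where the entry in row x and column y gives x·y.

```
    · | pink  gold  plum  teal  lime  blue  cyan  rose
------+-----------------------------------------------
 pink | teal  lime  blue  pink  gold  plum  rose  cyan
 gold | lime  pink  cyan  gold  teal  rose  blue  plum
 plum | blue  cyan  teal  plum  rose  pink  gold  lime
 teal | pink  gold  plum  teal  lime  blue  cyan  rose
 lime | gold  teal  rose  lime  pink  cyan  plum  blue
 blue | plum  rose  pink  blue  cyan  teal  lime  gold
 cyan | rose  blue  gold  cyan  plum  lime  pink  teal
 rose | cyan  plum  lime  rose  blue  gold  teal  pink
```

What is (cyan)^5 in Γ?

cyan

cyan^1 = cyan
cyan^2 = cyan·cyan = pink
cyan^3 = pink·cyan = rose
cyan^4 = rose·cyan = teal
cyan^5 = teal·cyan = cyan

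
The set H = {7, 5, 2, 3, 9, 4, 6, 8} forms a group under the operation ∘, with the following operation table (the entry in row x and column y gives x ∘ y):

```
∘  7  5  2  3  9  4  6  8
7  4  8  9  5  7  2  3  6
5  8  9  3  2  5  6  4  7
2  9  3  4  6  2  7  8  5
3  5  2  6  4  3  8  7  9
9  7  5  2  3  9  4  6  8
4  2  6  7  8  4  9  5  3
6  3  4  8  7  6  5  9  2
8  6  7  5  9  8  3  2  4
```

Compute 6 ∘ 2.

Read row 6, column 2: 6 ∘ 2 = 8.

8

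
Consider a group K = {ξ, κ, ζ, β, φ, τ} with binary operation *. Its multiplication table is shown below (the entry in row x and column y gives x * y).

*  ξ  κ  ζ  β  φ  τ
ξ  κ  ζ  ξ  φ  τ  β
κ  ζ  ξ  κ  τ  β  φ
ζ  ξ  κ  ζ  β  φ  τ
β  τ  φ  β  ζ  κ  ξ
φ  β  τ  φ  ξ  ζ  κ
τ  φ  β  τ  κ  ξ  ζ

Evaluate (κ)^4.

κ^1 = κ
κ^2 = κ * κ = ξ
κ^3 = ξ * κ = ζ
κ^4 = ζ * κ = κ

κ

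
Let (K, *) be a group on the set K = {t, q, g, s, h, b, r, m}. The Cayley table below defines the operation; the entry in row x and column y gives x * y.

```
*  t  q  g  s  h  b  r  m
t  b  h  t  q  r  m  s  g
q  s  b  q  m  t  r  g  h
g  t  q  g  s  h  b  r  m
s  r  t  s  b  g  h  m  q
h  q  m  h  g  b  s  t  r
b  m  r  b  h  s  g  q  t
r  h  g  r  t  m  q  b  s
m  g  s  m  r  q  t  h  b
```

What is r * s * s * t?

r * s = t
t * s = q
q * t = s

s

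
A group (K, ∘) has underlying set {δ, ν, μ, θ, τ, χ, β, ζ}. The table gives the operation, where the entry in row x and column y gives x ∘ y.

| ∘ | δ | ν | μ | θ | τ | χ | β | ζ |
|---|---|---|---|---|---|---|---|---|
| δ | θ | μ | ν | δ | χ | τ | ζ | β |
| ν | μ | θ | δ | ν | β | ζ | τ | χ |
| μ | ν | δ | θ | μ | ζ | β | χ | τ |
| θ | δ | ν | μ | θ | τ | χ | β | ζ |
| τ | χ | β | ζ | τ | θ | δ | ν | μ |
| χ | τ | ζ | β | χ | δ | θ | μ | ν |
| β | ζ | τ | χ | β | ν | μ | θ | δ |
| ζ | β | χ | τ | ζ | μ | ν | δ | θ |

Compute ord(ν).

The identity element is θ (its row matches the header).
ν^1 = ν
ν^2 = ν ∘ ν = θ
The first power of ν equal to the identity is ν^2, so ord(ν) = 2.
(Structurally, K here is isomorphic to the elementary abelian group (Z_2)^3.)

2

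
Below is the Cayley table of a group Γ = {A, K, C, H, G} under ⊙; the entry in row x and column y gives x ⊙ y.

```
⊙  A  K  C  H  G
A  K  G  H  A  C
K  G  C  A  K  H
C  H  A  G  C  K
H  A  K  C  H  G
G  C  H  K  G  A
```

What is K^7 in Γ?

C

K^1 = K
K^2 = K ⊙ K = C
K^3 = C ⊙ K = A
K^4 = A ⊙ K = G
K^5 = G ⊙ K = H
K^6 = H ⊙ K = K
K^7 = K ⊙ K = C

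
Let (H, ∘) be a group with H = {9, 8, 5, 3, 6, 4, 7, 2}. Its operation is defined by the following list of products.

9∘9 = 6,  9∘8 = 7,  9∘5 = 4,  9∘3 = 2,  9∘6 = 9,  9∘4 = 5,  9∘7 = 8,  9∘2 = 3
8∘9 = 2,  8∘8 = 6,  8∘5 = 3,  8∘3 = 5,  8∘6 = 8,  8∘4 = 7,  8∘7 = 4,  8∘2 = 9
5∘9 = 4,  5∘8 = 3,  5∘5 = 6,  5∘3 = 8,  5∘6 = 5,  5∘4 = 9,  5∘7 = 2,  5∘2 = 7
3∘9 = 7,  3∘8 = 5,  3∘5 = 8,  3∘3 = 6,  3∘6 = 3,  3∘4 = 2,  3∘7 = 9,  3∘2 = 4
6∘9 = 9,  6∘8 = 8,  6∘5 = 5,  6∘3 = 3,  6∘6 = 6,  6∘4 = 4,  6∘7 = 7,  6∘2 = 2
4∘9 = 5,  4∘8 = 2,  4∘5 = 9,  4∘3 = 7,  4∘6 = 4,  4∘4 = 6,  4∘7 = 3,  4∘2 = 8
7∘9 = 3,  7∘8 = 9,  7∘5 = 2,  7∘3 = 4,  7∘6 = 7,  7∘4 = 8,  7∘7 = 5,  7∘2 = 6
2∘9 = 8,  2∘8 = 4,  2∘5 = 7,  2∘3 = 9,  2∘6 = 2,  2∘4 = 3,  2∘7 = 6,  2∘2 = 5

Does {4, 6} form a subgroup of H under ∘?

Yes

{4, 6} contains the identity 6.
Checking products: every product of two elements of {4, 6} (read from the table) lies in {4, 6}, so the set is closed.
In a finite group, a nonempty closed subset is a subgroup. So {4, 6} ≤ H.
(Structurally, H here is isomorphic to the dihedral group D_4.)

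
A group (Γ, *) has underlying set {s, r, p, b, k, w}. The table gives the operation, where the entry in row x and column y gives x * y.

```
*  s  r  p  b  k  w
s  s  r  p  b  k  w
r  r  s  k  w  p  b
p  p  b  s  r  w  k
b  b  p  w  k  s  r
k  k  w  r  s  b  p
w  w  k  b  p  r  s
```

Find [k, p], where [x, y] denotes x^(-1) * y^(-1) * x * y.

k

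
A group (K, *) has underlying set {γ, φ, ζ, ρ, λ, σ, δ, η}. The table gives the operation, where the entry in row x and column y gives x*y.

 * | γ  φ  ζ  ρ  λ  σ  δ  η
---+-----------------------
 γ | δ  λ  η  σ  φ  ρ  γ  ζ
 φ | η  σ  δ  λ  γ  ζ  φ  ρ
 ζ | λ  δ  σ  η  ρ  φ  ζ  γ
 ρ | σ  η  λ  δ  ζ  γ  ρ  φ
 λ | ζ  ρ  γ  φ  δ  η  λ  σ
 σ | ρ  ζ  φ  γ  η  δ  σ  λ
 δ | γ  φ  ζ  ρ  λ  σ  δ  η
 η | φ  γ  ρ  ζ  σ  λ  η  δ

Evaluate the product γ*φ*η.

γ*φ = λ
λ*η = σ
(Structurally, K here is isomorphic to the dihedral group D_4.)

σ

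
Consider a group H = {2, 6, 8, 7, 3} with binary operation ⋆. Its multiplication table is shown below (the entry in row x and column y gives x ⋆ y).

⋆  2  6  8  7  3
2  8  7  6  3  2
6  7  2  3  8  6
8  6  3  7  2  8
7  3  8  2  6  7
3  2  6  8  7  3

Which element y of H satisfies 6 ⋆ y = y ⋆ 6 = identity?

First locate the identity: row 3 matches the header, so 3 is the identity.
Scan row 6 for 3: 6 ⋆ 8 = 3. Hence 6^(-1) = 8.

8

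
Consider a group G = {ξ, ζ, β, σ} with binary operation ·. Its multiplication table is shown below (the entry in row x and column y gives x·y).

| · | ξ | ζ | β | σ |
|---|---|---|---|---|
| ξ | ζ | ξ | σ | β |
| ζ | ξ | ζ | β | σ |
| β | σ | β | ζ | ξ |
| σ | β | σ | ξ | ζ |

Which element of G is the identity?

ζ

The identity e satisfies e·x = x for all x, so its row in the table reproduces the column headers.
Row ζ reads: ξ, ζ, β, σ — exactly the header order. So ζ is the identity.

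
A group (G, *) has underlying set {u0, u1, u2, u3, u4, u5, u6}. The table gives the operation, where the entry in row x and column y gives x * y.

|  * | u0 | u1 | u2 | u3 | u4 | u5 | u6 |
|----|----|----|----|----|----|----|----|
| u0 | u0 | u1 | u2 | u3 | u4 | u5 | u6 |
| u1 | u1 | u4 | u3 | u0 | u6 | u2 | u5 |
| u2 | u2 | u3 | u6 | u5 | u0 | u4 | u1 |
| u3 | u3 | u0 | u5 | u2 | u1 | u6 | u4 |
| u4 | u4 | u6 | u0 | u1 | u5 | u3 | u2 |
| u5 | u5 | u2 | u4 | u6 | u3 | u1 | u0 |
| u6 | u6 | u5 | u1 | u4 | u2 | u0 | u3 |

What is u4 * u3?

u1

Read row u4, column u3: u4 * u3 = u1.
(Structurally, G here is isomorphic to the cyclic group Z_7.)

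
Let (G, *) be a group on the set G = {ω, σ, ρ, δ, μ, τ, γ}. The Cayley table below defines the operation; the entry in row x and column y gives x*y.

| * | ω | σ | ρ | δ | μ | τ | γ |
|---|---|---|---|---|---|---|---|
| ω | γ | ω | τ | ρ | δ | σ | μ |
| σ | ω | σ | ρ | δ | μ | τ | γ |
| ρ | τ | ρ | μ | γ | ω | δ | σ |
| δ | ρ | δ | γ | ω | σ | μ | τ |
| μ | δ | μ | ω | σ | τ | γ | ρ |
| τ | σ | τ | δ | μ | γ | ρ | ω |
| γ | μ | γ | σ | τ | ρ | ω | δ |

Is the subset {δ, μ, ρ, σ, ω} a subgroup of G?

No

ρ*ω = τ, which is not in {δ, μ, ρ, σ, ω}.
The subset is not closed under *, so it is not a subgroup.
(Structurally, G here is isomorphic to the cyclic group Z_7.)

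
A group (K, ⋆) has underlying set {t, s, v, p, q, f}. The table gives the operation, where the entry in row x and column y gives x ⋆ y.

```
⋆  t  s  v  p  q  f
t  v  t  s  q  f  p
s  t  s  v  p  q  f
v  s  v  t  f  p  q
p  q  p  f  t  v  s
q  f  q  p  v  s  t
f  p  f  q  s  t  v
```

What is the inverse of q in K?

First locate the identity: row s matches the header, so s is the identity.
Scan row q for s: q ⋆ q = s. Hence q^(-1) = q.

q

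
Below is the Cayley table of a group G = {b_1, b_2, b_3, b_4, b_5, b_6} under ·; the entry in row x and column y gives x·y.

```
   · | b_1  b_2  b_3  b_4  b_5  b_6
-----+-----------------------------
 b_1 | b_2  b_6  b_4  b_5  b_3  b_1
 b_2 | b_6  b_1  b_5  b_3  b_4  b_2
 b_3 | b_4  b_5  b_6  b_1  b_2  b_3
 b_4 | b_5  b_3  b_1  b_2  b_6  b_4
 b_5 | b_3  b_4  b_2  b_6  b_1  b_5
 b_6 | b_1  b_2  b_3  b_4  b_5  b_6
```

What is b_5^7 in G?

b_5

b_5^1 = b_5
b_5^2 = b_5·b_5 = b_1
b_5^3 = b_1·b_5 = b_3
b_5^4 = b_3·b_5 = b_2
b_5^5 = b_2·b_5 = b_4
b_5^6 = b_4·b_5 = b_6
b_5^7 = b_6·b_5 = b_5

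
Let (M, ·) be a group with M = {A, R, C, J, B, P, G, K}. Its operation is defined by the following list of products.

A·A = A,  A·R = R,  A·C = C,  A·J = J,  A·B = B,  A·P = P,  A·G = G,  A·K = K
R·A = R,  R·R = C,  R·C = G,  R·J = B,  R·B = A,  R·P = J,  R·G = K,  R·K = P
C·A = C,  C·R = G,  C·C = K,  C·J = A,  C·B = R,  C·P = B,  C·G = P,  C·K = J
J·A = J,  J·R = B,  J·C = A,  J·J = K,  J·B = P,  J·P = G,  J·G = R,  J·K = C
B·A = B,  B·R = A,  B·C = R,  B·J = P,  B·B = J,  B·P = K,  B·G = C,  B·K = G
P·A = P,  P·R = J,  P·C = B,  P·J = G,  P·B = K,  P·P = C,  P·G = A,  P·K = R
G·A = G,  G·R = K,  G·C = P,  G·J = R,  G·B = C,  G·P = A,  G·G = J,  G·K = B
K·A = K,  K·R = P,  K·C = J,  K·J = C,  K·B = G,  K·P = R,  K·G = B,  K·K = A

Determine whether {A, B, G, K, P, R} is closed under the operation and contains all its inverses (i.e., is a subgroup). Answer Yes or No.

B·B = J, which is not in {A, B, G, K, P, R}.
The subset is not closed under ·, so it is not a subgroup.

No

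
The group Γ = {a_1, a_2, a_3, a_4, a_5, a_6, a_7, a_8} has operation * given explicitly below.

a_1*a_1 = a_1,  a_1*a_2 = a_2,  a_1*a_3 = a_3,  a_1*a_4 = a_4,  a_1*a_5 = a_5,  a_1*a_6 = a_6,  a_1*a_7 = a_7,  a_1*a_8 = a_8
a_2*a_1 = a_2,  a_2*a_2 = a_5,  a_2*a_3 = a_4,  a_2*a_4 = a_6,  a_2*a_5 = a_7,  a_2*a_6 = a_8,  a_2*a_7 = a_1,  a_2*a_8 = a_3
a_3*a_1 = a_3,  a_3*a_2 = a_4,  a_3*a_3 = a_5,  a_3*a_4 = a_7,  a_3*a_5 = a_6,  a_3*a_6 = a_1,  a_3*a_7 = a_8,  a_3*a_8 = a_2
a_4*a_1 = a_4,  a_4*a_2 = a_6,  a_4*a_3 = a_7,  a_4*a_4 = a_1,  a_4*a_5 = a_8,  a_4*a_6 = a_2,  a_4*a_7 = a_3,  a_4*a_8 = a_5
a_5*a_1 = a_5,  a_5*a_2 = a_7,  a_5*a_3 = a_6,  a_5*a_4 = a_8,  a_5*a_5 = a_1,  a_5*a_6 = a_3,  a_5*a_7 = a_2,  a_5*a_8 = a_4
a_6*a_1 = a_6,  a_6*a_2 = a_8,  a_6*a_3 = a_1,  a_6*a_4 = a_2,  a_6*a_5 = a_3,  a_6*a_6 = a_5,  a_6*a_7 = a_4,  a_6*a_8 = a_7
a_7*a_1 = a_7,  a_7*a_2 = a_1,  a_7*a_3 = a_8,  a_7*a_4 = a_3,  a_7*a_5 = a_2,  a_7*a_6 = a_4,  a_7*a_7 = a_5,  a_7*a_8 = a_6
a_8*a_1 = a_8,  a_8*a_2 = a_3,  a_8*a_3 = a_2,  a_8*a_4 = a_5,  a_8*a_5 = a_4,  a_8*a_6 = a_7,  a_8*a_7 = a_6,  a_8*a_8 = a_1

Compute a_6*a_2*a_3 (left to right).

a_6*a_2 = a_8
a_8*a_3 = a_2
(Structurally, Γ here is isomorphic to Z_2 x Z_4.)

a_2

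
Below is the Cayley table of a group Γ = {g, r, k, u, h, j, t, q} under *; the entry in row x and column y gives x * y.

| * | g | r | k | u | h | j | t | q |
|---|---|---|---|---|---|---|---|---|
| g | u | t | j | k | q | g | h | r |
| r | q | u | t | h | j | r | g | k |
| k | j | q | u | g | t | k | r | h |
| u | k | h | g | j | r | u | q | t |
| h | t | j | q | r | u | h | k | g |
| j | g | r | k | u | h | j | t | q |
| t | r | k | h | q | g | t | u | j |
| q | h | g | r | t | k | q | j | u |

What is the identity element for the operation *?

j

The identity e satisfies e * x = x for all x, so its row in the table reproduces the column headers.
Row j reads: g, r, k, u, h, j, t, q — exactly the header order. So j is the identity.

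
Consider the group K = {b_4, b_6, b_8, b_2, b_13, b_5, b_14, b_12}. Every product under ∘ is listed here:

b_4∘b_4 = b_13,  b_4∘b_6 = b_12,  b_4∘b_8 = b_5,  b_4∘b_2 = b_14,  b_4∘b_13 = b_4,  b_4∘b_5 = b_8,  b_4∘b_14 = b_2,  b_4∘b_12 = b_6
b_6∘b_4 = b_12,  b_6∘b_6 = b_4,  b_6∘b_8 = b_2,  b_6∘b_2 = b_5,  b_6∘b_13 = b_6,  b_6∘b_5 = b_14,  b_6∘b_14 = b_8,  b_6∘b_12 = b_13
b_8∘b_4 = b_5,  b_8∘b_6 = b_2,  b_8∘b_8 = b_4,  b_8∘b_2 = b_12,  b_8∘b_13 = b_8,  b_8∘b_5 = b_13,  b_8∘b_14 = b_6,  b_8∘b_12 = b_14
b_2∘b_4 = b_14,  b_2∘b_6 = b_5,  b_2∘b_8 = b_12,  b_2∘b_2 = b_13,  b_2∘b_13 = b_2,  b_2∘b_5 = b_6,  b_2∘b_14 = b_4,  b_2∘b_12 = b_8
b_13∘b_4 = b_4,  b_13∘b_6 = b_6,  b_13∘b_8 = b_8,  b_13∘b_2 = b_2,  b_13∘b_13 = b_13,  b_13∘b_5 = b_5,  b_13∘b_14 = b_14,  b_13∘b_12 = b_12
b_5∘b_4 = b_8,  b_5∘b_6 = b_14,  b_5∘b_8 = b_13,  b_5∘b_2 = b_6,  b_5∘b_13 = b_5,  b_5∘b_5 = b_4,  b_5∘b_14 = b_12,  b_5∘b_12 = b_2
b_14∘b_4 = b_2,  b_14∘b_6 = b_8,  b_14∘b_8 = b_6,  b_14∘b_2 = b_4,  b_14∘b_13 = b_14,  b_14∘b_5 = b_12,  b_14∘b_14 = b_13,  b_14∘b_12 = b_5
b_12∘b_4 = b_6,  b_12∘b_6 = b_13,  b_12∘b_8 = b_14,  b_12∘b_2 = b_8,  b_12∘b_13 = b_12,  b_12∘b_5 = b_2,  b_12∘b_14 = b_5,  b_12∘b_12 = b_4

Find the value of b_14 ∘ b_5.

b_12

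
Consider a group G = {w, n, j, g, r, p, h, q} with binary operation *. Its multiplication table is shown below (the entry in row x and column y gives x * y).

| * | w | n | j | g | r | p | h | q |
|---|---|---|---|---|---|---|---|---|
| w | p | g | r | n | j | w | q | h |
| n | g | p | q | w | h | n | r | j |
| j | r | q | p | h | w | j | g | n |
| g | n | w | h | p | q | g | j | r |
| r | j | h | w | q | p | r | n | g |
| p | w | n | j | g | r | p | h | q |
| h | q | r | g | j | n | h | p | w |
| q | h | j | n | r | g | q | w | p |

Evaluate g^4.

p

g^1 = g
g^2 = g * g = p
g^3 = p * g = g
g^4 = g * g = p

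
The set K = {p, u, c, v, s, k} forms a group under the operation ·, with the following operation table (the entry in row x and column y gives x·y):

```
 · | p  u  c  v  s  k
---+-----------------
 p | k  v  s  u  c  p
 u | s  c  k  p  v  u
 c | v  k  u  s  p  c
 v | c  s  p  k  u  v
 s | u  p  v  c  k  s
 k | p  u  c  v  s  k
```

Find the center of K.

{k}

An element z is central iff its row equals its column in the table.
For s: s·u = p ≠ v = u·s, so s ∉ Z.
Checking each element this way leaves Z(K) = {k}.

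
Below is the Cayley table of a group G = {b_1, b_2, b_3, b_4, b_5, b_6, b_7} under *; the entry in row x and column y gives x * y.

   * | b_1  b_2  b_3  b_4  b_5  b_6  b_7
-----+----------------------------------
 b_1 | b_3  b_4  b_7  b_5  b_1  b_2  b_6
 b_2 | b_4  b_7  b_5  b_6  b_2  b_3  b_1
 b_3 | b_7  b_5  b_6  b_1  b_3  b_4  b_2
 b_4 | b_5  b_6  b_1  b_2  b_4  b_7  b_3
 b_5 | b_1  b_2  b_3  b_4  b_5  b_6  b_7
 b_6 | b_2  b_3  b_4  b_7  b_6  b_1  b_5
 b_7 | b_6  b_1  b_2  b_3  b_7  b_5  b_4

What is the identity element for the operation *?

The identity e satisfies e * x = x for all x, so its row in the table reproduces the column headers.
Row b_5 reads: b_1, b_2, b_3, b_4, b_5, b_6, b_7 — exactly the header order. So b_5 is the identity.

b_5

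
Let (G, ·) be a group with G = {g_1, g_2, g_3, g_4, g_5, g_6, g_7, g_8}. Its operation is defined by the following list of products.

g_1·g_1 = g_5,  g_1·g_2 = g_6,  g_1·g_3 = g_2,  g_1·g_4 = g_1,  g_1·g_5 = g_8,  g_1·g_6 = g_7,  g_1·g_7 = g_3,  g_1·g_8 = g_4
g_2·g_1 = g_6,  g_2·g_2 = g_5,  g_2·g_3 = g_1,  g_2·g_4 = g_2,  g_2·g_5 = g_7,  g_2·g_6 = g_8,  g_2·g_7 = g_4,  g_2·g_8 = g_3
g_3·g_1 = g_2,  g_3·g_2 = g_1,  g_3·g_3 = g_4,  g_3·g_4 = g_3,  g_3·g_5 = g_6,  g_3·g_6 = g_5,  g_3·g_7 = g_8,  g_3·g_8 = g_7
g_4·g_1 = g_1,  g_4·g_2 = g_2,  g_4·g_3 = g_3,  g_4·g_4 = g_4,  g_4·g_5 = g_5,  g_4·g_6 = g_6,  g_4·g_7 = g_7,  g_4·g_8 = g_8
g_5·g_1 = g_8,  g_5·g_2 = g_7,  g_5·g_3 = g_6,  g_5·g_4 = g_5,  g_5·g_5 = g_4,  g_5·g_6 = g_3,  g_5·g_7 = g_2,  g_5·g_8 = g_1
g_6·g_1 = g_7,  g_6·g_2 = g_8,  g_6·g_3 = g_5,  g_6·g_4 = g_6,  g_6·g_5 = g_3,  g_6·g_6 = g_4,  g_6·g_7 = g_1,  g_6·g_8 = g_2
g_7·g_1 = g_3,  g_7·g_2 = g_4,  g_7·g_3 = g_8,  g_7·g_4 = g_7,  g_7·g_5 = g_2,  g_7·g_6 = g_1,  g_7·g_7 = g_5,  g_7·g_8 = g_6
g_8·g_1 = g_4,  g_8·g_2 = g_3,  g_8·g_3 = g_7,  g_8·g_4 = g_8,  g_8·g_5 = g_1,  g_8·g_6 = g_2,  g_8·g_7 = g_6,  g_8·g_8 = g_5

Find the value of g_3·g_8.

Read row g_3, column g_8: g_3·g_8 = g_7.

g_7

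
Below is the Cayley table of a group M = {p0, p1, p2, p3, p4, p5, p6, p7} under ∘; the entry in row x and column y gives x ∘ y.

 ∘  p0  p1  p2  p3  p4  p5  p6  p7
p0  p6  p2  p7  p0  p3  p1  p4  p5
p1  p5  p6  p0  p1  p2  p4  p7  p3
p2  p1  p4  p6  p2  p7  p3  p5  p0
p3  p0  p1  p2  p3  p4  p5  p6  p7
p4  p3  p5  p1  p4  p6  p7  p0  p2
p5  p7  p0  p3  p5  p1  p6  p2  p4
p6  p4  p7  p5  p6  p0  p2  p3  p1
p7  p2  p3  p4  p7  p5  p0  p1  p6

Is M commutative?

p5 ∘ p0 = p7 but p0 ∘ p5 = p1.
Since p5 and p0 do not commute, M is not abelian.

No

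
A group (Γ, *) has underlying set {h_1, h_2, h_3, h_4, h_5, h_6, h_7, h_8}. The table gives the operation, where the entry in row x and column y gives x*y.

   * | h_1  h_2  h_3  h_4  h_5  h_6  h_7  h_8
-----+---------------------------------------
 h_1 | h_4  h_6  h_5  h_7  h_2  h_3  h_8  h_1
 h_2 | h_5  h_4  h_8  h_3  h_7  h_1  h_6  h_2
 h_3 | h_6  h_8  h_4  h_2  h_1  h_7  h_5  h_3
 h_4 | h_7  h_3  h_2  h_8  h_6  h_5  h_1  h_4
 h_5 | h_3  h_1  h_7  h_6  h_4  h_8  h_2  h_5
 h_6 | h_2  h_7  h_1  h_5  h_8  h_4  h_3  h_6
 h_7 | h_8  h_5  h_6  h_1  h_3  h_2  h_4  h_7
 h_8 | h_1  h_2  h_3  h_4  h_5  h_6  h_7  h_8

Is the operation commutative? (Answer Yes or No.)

No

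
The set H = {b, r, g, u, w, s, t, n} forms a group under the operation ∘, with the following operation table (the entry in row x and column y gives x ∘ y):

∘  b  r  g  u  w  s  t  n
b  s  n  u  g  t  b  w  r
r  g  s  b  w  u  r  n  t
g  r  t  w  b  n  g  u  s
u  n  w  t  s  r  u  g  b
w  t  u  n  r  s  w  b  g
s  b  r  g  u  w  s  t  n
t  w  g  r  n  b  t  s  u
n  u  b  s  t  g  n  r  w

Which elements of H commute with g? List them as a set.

Compare row g with column g entry by entry.
w ∘ g = n = g ∘ w, so w commutes with g.
b ∘ g = u but g ∘ b = r, so b does not.
Collecting the elements that commute with g: C(g) = {g, n, s, w}.

{g, n, s, w}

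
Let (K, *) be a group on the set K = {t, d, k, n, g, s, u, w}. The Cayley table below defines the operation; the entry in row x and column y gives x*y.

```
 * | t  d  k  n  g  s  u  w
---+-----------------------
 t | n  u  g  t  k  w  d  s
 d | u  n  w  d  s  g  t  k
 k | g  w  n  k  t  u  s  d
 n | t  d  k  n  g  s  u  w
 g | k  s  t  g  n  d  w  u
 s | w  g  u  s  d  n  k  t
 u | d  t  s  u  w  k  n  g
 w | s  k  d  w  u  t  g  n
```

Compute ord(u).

The identity element is n (its row matches the header).
u^1 = u
u^2 = u*u = n
The first power of u equal to the identity is u^2, so ord(u) = 2.

2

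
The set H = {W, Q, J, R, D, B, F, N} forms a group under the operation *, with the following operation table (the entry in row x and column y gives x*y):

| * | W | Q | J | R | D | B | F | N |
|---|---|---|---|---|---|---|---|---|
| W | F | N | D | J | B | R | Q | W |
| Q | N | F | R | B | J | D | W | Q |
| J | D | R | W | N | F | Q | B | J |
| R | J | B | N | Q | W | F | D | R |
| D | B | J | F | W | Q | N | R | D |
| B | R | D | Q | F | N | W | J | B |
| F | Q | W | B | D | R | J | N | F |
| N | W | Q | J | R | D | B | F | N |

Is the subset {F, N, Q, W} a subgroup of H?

{F, N, Q, W} contains the identity N.
Checking products: every product of two elements of {F, N, Q, W} (read from the table) lies in {F, N, Q, W}, so the set is closed.
In a finite group, a nonempty closed subset is a subgroup. So {F, N, Q, W} ≤ H.

Yes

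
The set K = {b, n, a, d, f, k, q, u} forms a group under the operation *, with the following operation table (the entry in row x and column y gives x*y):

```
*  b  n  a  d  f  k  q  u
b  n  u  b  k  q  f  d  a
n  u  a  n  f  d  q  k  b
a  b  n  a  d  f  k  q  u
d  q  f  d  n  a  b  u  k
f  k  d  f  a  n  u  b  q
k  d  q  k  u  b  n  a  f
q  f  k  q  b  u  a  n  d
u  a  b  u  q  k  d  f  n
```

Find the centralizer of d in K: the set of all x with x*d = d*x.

{a, d, f, n}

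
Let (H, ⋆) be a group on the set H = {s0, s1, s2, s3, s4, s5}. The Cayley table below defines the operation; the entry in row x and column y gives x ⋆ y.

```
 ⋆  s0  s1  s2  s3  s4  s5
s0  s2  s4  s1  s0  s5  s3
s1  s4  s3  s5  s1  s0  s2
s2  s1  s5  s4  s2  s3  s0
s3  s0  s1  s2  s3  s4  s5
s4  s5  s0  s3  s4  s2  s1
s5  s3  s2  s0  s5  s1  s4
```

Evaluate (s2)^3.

s2^1 = s2
s2^2 = s2 ⋆ s2 = s4
s2^3 = s4 ⋆ s2 = s3

s3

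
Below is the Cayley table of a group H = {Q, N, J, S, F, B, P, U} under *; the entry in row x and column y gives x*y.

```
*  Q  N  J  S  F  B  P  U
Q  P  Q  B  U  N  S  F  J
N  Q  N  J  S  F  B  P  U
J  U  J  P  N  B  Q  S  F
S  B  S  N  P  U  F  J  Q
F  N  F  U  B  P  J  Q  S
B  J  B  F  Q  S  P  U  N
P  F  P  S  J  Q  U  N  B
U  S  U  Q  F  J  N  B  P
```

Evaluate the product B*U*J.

B*U = N
N*J = J

J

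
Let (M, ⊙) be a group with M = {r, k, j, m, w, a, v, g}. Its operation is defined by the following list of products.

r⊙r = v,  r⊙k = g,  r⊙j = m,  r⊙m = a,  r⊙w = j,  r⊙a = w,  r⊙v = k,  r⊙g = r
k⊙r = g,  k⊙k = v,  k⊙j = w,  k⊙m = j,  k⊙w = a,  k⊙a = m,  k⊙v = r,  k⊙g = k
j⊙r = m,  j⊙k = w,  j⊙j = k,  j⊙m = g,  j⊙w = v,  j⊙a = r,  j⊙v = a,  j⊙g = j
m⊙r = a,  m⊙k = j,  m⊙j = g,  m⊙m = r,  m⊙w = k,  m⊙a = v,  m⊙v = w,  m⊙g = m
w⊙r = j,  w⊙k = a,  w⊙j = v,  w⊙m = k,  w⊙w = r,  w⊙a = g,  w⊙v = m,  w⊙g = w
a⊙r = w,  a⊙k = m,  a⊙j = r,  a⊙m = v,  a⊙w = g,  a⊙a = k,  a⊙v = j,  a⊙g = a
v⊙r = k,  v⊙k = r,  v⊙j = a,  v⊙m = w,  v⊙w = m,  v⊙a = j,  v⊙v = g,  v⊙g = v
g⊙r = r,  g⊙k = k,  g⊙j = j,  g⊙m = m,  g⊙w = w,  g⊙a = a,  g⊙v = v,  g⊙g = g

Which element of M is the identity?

g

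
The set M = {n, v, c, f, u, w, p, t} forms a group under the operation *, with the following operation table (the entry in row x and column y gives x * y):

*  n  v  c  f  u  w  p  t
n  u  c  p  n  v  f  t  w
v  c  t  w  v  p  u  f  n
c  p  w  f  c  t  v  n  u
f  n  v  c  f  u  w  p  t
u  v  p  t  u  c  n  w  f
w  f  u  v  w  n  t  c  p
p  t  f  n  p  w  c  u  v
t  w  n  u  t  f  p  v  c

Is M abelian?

Yes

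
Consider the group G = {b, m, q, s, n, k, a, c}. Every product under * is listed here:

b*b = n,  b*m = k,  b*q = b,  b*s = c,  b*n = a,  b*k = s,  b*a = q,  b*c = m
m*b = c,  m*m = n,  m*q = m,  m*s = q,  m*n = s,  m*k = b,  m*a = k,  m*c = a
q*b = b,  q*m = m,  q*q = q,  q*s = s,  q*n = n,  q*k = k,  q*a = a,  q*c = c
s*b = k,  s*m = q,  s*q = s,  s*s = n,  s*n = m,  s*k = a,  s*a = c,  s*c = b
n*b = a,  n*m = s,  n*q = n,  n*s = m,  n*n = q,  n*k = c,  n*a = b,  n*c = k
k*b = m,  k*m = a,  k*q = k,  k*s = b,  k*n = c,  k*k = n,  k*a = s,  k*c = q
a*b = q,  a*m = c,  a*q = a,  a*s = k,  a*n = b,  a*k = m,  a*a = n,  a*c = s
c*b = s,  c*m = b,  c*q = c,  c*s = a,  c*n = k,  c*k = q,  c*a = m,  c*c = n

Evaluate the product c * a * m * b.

a

c * a = m
m * m = n
n * b = a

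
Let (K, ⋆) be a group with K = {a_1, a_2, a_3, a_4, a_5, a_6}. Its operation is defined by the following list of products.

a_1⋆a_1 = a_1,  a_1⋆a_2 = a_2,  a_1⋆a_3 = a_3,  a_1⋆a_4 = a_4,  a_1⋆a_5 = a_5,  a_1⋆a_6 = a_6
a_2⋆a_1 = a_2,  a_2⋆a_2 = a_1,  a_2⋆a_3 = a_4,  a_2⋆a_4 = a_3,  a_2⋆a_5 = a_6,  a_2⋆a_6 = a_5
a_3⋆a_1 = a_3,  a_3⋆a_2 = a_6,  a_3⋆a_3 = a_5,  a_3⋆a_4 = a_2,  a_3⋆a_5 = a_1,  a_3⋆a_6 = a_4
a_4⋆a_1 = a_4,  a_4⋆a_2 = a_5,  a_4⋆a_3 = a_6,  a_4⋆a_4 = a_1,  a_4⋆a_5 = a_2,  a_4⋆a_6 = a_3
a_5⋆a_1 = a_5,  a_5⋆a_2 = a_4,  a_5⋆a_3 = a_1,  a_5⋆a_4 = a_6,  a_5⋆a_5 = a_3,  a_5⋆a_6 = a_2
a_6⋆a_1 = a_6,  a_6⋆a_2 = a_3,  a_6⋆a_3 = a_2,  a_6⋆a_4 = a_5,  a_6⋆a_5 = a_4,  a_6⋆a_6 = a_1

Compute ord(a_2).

The identity element is a_1 (its row matches the header).
a_2^1 = a_2
a_2^2 = a_2 ⋆ a_2 = a_1
The first power of a_2 equal to the identity is a_2^2, so ord(a_2) = 2.
(Structurally, K here is isomorphic to the symmetric group S_3.)

2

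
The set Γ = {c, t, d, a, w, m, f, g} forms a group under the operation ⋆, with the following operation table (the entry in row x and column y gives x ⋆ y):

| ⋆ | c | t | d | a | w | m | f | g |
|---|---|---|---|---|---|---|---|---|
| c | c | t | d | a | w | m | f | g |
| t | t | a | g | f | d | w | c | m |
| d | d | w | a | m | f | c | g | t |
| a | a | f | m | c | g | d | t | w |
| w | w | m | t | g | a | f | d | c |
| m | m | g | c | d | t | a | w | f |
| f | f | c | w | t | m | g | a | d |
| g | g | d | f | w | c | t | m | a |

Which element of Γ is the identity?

The identity e satisfies e ⋆ x = x for all x, so its row in the table reproduces the column headers.
Row c reads: c, t, d, a, w, m, f, g — exactly the header order. So c is the identity.
(Structurally, Γ here is isomorphic to the quaternion group Q_8.)

c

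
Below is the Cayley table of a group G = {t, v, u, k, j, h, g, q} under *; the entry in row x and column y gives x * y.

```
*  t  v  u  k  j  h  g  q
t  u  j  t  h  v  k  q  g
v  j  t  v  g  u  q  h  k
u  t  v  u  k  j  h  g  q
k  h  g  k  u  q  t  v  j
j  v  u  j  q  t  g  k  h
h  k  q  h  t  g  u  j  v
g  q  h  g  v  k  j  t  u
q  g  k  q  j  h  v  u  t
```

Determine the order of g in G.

4

The identity element is u (its row matches the header).
g^1 = g
g^2 = g * g = t
g^3 = t * g = q
g^4 = q * g = u
The first power of g equal to the identity is g^4, so ord(g) = 4.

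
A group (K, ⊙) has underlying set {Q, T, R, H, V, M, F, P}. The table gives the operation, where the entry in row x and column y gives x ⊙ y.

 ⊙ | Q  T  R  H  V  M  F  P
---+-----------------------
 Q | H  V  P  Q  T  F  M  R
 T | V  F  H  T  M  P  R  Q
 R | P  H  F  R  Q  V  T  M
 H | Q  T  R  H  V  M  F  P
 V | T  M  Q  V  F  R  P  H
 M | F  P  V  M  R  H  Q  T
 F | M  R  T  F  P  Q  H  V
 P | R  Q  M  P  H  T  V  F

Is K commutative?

Yes

Check whether the table is symmetric across its main diagonal.
Every entry (row x, col y) equals the entry (row y, col x), so K is abelian.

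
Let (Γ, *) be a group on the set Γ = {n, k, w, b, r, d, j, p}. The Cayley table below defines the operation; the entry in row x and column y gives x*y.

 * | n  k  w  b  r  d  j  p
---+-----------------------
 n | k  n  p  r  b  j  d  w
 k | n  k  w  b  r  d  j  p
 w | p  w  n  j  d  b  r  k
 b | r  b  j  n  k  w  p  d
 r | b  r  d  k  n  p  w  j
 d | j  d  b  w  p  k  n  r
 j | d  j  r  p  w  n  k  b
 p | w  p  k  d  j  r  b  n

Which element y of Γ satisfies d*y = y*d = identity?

First locate the identity: row k matches the header, so k is the identity.
Scan row d for k: d*d = k. Hence d^(-1) = d.
(Structurally, Γ here is isomorphic to Z_2 x Z_4.)

d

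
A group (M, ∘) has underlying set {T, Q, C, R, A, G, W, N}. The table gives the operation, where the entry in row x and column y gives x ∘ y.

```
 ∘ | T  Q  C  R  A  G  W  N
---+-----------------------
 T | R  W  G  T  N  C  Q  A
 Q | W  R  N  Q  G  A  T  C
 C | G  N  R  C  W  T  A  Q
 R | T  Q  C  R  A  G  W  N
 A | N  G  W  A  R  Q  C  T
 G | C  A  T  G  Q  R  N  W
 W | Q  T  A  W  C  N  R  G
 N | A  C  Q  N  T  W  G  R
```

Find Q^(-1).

First locate the identity: row R matches the header, so R is the identity.
Scan row Q for R: Q ∘ Q = R. Hence Q^(-1) = Q.

Q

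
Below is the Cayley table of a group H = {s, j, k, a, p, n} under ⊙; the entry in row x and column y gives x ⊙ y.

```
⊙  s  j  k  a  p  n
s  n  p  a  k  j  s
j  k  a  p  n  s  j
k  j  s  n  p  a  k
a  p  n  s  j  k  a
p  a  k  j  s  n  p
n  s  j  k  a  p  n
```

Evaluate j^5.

j^1 = j
j^2 = j ⊙ j = a
j^3 = a ⊙ j = n
j^4 = n ⊙ j = j
j^5 = j ⊙ j = a

a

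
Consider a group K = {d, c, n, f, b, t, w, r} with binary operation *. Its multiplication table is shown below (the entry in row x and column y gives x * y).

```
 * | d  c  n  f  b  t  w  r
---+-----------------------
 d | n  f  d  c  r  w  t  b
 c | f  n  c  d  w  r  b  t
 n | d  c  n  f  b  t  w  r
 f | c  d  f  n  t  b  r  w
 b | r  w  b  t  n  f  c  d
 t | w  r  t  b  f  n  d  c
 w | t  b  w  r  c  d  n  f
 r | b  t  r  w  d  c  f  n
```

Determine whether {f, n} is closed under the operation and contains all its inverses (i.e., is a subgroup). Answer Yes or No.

Yes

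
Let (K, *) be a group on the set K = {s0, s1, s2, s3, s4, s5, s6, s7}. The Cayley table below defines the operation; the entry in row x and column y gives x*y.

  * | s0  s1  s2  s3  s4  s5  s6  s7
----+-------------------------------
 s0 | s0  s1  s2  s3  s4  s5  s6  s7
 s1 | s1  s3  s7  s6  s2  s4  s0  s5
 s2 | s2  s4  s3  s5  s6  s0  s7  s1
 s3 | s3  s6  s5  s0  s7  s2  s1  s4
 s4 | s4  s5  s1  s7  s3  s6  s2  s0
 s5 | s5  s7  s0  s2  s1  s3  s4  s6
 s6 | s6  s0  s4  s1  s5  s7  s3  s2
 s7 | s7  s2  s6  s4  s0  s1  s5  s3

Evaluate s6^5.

s6^1 = s6
s6^2 = s6*s6 = s3
s6^3 = s3*s6 = s1
s6^4 = s1*s6 = s0
s6^5 = s0*s6 = s6

s6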